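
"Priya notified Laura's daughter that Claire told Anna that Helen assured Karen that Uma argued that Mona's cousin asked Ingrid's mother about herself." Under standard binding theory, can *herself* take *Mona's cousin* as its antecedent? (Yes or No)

*herself* is a reflexive; Principle A requires it to be bound within its binding domain — the clause headed by 'asked'.
— Mona's cousin: subject of the clause headed by 'asked'; c-commands the reflexive within its binding domain — allowed (Principle A).

Yes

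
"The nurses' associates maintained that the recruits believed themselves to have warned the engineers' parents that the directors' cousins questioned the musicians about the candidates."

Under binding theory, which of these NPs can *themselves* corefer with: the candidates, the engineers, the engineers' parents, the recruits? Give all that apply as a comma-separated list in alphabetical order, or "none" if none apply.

the recruits

*themselves* is a reflexive; Principle A requires it to be bound within its binding domain — the clause headed by 'believed'.
— the candidates: second object of the clause headed by 'questioned'; does not c-command the reflexive — cannot bind it (Principle A).
— the engineers: possessor inside the object DP of the clause headed by 'warned'; does not c-command the reflexive — cannot bind it (Principle A).
— the engineers' parents: object of the clause headed by 'warned'; does not c-command the reflexive — cannot bind it (Principle A).
— the recruits: subject of the clause headed by 'believed'; c-commands the reflexive within its binding domain — allowed (Principle A).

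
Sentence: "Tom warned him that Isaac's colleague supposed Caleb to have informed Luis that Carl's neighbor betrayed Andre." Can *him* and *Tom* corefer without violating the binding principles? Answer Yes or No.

*Tom* is an R-expression; Principle C requires it to be free (not bound by any c-commanding expression).
— him: object of the matrix clause; the R-expression locally c-commands the pronoun — coreference blocked (Principle B on the pronoun).

No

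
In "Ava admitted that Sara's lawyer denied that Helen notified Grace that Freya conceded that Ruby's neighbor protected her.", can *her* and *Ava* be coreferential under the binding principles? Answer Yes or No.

*Ava* is an R-expression; Principle C requires it to be free (not bound by any c-commanding expression).
— her: object of the clause headed by 'protected'; the pronoun does not c-command the R-expression — coreference allowed.

Yes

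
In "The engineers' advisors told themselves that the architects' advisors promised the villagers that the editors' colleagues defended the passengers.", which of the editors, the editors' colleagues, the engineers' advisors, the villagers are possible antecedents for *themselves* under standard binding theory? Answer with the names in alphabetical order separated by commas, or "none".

the engineers' advisors

*themselves* is a reflexive; Principle A requires it to be bound within its binding domain — the matrix clause.
— the editors: possessor inside the subject DP of the clause headed by 'defended'; does not c-command the reflexive — cannot bind it (Principle A).
— the editors' colleagues: subject of the clause headed by 'defended'; does not c-command the reflexive — cannot bind it (Principle A).
— the engineers' advisors: subject of the matrix clause; c-commands the reflexive within its binding domain — allowed (Principle A).
— the villagers: object of the clause headed by 'promised'; does not c-command the reflexive — cannot bind it (Principle A).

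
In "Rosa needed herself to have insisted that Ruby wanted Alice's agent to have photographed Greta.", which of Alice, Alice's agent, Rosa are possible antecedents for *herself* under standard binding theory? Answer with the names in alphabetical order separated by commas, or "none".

Rosa

*herself* is a reflexive; Principle A requires it to be bound within its binding domain — the matrix clause.
— Alice: possessor inside the subject DP of the clause headed by 'photographed'; does not c-command the reflexive — cannot bind it (Principle A).
— Alice's agent: subject of the clause headed by 'photographed'; does not c-command the reflexive — cannot bind it (Principle A).
— Rosa: subject of the matrix clause; c-commands the reflexive within its binding domain — allowed (Principle A).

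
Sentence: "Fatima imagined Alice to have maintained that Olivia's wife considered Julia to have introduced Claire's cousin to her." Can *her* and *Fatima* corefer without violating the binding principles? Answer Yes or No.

Yes

*Fatima* is an R-expression; Principle C requires it to be free (not bound by any c-commanding expression).
— her: second object of the clause headed by 'introduced'; the pronoun does not c-command the R-expression — coreference allowed.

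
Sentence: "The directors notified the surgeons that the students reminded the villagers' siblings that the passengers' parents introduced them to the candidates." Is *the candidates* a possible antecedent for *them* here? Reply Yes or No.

*them* is a pronoun; Principle B requires it to be free in its binding domain — the clause headed by 'introduced'.
— the candidates: second object of the clause headed by 'introduced'; is c-commanded by the pronoun; coreference would bind this R-expression — blocked (Principle C).

No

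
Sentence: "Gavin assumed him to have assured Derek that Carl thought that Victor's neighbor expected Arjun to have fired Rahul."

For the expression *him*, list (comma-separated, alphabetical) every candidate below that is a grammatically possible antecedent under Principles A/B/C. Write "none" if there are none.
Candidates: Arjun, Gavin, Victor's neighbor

none

*him* is a pronoun; Principle B requires it to be free in its binding domain — the matrix clause.
— Arjun: subject of the clause headed by 'fired'; is c-commanded by the pronoun; coreference would bind this R-expression — blocked (Principle C).
— Gavin: subject of the matrix clause; c-commands the pronoun within its binding domain — blocked (Principle B).
— Victor's neighbor: subject of the clause headed by 'expected'; is c-commanded by the pronoun; coreference would bind this R-expression — blocked (Principle C).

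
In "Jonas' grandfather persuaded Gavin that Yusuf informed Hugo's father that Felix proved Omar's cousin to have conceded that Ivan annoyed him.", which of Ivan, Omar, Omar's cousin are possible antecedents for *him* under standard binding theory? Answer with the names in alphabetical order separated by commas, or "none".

*him* is a pronoun; Principle B requires it to be free in its binding domain — the clause headed by 'annoyed'.
— Ivan: subject of the clause headed by 'annoyed'; c-commands the pronoun within its binding domain — blocked (Principle B).
— Omar: possessor inside the subject DP of the clause headed by 'conceded'; does not c-command the pronoun — Principle B does not apply; allowed.
— Omar's cousin: subject of the clause headed by 'conceded'; c-commands the pronoun but lies outside its binding domain — allowed.

Omar, Omar's cousin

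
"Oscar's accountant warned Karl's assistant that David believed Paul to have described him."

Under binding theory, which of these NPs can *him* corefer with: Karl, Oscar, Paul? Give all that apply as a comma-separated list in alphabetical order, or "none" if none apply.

Karl, Oscar

*him* is a pronoun; Principle B requires it to be free in its binding domain — the clause headed by 'described'.
— Karl: possessor inside the object DP of the matrix clause; does not c-command the pronoun — Principle B does not apply; allowed.
— Oscar: possessor inside the subject DP of the matrix clause; does not c-command the pronoun — Principle B does not apply; allowed.
— Paul: subject of the clause headed by 'described'; c-commands the pronoun within its binding domain — blocked (Principle B).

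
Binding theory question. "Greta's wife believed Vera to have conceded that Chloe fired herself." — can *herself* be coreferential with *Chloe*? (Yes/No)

*herself* is a reflexive; Principle A requires it to be bound within its binding domain — the clause headed by 'fired'.
— Chloe: subject of the clause headed by 'fired'; c-commands the reflexive within its binding domain — allowed (Principle A).

Yes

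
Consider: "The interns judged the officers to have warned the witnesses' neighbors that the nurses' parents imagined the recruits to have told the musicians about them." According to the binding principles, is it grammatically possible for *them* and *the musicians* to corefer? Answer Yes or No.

*them* is a pronoun; Principle B requires it to be free in its binding domain — the clause headed by 'told'.
— the musicians: object of the clause headed by 'told'; c-commands the pronoun within its binding domain — blocked (Principle B).

No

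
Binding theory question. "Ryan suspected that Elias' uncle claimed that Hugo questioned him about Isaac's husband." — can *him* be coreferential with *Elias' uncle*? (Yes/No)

*him* is a pronoun; Principle B requires it to be free in its binding domain — the clause headed by 'questioned'.
— Elias' uncle: subject of the clause headed by 'claimed'; c-commands the pronoun but lies outside its binding domain — allowed.

Yes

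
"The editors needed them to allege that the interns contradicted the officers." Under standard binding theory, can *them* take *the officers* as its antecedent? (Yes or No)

*them* is a pronoun; Principle B requires it to be free in its binding domain — the matrix clause.
— the officers: object of the clause headed by 'contradicted'; is c-commanded by the pronoun; coreference would bind this R-expression — blocked (Principle C).

No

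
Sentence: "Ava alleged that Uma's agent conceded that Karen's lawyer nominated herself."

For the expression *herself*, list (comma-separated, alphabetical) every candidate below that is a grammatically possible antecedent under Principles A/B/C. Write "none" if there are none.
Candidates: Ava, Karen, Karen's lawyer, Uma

Karen's lawyer

*herself* is a reflexive; Principle A requires it to be bound within its binding domain — the clause headed by 'nominated'.
— Ava: subject of the matrix clause; c-commands the reflexive but lies outside its binding domain — cannot bind it (Principle A).
— Karen: possessor inside the subject DP of the clause headed by 'nominated'; does not c-command the reflexive — cannot bind it (Principle A).
— Karen's lawyer: subject of the clause headed by 'nominated'; c-commands the reflexive within its binding domain — allowed (Principle A).
— Uma: possessor inside the subject DP of the clause headed by 'conceded'; does not c-command the reflexive — cannot bind it (Principle A).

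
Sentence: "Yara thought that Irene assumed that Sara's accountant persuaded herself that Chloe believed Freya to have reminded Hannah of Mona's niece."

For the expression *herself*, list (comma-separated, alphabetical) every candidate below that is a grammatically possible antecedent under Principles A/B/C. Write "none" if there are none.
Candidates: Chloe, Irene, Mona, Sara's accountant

Sara's accountant

*herself* is a reflexive; Principle A requires it to be bound within its binding domain — the clause headed by 'persuaded'.
— Chloe: subject of the clause headed by 'believed'; does not c-command the reflexive — cannot bind it (Principle A).
— Irene: subject of the clause headed by 'assumed'; c-commands the reflexive but lies outside its binding domain — cannot bind it (Principle A).
— Mona: possessor inside the second object DP of the clause headed by 'reminded'; does not c-command the reflexive — cannot bind it (Principle A).
— Sara's accountant: subject of the clause headed by 'persuaded'; c-commands the reflexive within its binding domain — allowed (Principle A).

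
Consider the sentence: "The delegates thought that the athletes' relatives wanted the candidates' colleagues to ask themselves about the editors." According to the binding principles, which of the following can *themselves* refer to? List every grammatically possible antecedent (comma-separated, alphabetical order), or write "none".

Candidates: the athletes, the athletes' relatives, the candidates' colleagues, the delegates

*themselves* is a reflexive; Principle A requires it to be bound within its binding domain — the clause headed by 'ask'.
— the athletes: possessor inside the subject DP of the clause headed by 'wanted'; does not c-command the reflexive — cannot bind it (Principle A).
— the athletes' relatives: subject of the clause headed by 'wanted'; c-commands the reflexive but lies outside its binding domain — cannot bind it (Principle A).
— the candidates' colleagues: subject of the clause headed by 'ask'; c-commands the reflexive within its binding domain — allowed (Principle A).
— the delegates: subject of the matrix clause; c-commands the reflexive but lies outside its binding domain — cannot bind it (Principle A).

the candidates' colleagues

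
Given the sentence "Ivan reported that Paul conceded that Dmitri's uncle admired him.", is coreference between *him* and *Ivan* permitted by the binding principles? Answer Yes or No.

Yes

*him* is a pronoun; Principle B requires it to be free in its binding domain — the clause headed by 'admired'.
— Ivan: subject of the matrix clause; c-commands the pronoun but lies outside its binding domain — allowed.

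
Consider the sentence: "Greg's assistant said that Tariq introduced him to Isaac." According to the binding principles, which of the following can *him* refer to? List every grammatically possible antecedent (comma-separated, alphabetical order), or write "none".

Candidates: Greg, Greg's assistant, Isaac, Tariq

*him* is a pronoun; Principle B requires it to be free in its binding domain — the clause headed by 'introduced'.
— Greg: possessor inside the subject DP of the matrix clause; does not c-command the pronoun — Principle B does not apply; allowed.
— Greg's assistant: subject of the matrix clause; c-commands the pronoun but lies outside its binding domain — allowed.
— Isaac: second object of the clause headed by 'introduced'; is c-commanded by the pronoun; coreference would bind this R-expression — blocked (Principle C).
— Tariq: subject of the clause headed by 'introduced'; c-commands the pronoun within its binding domain — blocked (Principle B).

Greg, Greg's assistant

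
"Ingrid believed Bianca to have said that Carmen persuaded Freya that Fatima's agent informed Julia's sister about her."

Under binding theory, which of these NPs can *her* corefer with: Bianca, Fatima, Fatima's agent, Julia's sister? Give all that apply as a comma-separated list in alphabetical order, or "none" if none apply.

*her* is a pronoun; Principle B requires it to be free in its binding domain — the clause headed by 'informed'.
— Bianca: subject of the clause headed by 'said'; c-commands the pronoun but lies outside its binding domain — allowed.
— Fatima: possessor inside the subject DP of the clause headed by 'informed'; does not c-command the pronoun — Principle B does not apply; allowed.
— Fatima's agent: subject of the clause headed by 'informed'; c-commands the pronoun within its binding domain — blocked (Principle B).
— Julia's sister: object of the clause headed by 'informed'; c-commands the pronoun within its binding domain — blocked (Principle B).

Bianca, Fatima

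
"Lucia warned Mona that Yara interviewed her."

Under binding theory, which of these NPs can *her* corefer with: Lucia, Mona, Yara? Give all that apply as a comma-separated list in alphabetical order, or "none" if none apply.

*her* is a pronoun; Principle B requires it to be free in its binding domain — the clause headed by 'interviewed'.
— Lucia: subject of the matrix clause; c-commands the pronoun but lies outside its binding domain — allowed.
— Mona: object of the matrix clause; c-commands the pronoun but lies outside its binding domain — allowed.
— Yara: subject of the clause headed by 'interviewed'; c-commands the pronoun within its binding domain — blocked (Principle B).

Lucia, Mona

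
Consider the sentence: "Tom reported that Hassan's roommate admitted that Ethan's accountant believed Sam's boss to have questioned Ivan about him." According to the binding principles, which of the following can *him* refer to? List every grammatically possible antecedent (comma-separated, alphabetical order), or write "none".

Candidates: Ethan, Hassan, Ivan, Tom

Ethan, Hassan, Tom

*him* is a pronoun; Principle B requires it to be free in its binding domain — the clause headed by 'questioned'.
— Ethan: possessor inside the subject DP of the clause headed by 'believed'; does not c-command the pronoun — Principle B does not apply; allowed.
— Hassan: possessor inside the subject DP of the clause headed by 'admitted'; does not c-command the pronoun — Principle B does not apply; allowed.
— Ivan: object of the clause headed by 'questioned'; c-commands the pronoun within its binding domain — blocked (Principle B).
— Tom: subject of the matrix clause; c-commands the pronoun but lies outside its binding domain — allowed.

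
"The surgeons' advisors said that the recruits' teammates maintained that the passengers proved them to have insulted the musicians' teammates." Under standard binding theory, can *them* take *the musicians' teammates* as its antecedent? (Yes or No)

No

*them* is a pronoun; Principle B requires it to be free in its binding domain — the clause headed by 'proved'.
— the musicians' teammates: object of the clause headed by 'insulted'; is c-commanded by the pronoun; coreference would bind this R-expression — blocked (Principle C).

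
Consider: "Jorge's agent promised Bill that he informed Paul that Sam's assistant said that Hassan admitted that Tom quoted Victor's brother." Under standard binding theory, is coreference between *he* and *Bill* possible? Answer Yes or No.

*Bill* is an R-expression; Principle C requires it to be free (not bound by any c-commanding expression).
— he: subject of the clause headed by 'informed'; the pronoun does not c-command the R-expression — coreference allowed.

Yes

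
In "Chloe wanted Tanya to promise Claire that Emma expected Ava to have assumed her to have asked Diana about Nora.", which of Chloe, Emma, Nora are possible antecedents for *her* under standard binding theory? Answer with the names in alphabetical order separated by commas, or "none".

*her* is a pronoun; Principle B requires it to be free in its binding domain — the clause headed by 'assumed'.
— Chloe: subject of the matrix clause; c-commands the pronoun but lies outside its binding domain — allowed.
— Emma: subject of the clause headed by 'expected'; c-commands the pronoun but lies outside its binding domain — allowed.
— Nora: second object of the clause headed by 'asked'; is c-commanded by the pronoun; coreference would bind this R-expression — blocked (Principle C).

Chloe, Emma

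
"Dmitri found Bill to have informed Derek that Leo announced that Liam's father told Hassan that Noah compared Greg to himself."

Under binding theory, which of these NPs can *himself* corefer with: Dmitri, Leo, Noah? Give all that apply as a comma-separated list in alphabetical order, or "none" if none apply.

*himself* is a reflexive; Principle A requires it to be bound within its binding domain — the clause headed by 'compared'.
— Dmitri: subject of the matrix clause; c-commands the reflexive but lies outside its binding domain — cannot bind it (Principle A).
— Leo: subject of the clause headed by 'announced'; c-commands the reflexive but lies outside its binding domain — cannot bind it (Principle A).
— Noah: subject of the clause headed by 'compared'; c-commands the reflexive within its binding domain — allowed (Principle A).

Noah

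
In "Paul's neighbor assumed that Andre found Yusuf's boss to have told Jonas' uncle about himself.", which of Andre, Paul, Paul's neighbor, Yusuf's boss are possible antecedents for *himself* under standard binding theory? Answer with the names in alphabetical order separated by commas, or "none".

Yusuf's boss

*himself* is a reflexive; Principle A requires it to be bound within its binding domain — the clause headed by 'told'.
— Andre: subject of the clause headed by 'found'; c-commands the reflexive but lies outside its binding domain — cannot bind it (Principle A).
— Paul: possessor inside the subject DP of the matrix clause; does not c-command the reflexive — cannot bind it (Principle A).
— Paul's neighbor: subject of the matrix clause; c-commands the reflexive but lies outside its binding domain — cannot bind it (Principle A).
— Yusuf's boss: subject of the clause headed by 'told'; c-commands the reflexive within its binding domain — allowed (Principle A).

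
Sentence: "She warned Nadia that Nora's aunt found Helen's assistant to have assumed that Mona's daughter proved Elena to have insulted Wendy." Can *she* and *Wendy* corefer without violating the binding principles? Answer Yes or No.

No

*Wendy* is an R-expression; Principle C requires it to be free (not bound by any c-commanding expression).
— she: subject of the matrix clause; the pronoun c-commands the R-expression — coreference blocked (Principle C).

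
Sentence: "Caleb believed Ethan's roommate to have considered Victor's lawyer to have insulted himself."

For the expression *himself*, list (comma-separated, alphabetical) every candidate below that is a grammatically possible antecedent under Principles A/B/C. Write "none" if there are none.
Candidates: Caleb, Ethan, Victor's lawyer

Victor's lawyer

*himself* is a reflexive; Principle A requires it to be bound within its binding domain — the clause headed by 'insulted'.
— Caleb: subject of the matrix clause; c-commands the reflexive but lies outside its binding domain — cannot bind it (Principle A).
— Ethan: possessor inside the subject DP of the clause headed by 'considered'; does not c-command the reflexive — cannot bind it (Principle A).
— Victor's lawyer: subject of the clause headed by 'insulted'; c-commands the reflexive within its binding domain — allowed (Principle A).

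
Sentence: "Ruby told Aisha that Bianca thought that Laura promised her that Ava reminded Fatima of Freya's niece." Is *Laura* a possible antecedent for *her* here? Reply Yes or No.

No

*her* is a pronoun; Principle B requires it to be free in its binding domain — the clause headed by 'promised'.
— Laura: subject of the clause headed by 'promised'; c-commands the pronoun within its binding domain — blocked (Principle B).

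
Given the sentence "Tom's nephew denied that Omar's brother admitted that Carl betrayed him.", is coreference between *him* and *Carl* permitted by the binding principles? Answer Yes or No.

No

*him* is a pronoun; Principle B requires it to be free in its binding domain — the clause headed by 'betrayed'.
— Carl: subject of the clause headed by 'betrayed'; c-commands the pronoun within its binding domain — blocked (Principle B).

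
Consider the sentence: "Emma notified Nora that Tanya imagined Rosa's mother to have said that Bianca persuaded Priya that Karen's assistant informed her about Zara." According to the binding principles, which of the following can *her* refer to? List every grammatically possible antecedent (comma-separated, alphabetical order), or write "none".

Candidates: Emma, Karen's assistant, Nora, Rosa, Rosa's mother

*her* is a pronoun; Principle B requires it to be free in its binding domain — the clause headed by 'informed'.
— Emma: subject of the matrix clause; c-commands the pronoun but lies outside its binding domain — allowed.
— Karen's assistant: subject of the clause headed by 'informed'; c-commands the pronoun within its binding domain — blocked (Principle B).
— Nora: object of the matrix clause; c-commands the pronoun but lies outside its binding domain — allowed.
— Rosa: possessor inside the subject DP of the clause headed by 'said'; does not c-command the pronoun — Principle B does not apply; allowed.
— Rosa's mother: subject of the clause headed by 'said'; c-commands the pronoun but lies outside its binding domain — allowed.

Emma, Nora, Rosa, Rosa's mother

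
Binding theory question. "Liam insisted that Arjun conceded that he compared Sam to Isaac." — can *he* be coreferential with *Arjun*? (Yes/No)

*he* is a pronoun; Principle B requires it to be free in its binding domain — the clause headed by 'compared'.
— Arjun: subject of the clause headed by 'conceded'; c-commands the pronoun but lies outside its binding domain — allowed.

Yes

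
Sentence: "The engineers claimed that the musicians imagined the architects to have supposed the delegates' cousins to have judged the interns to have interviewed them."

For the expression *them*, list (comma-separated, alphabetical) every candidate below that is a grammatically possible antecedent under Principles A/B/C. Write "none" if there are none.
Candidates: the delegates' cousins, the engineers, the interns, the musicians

*them* is a pronoun; Principle B requires it to be free in its binding domain — the clause headed by 'interviewed'.
— the delegates' cousins: subject of the clause headed by 'judged'; c-commands the pronoun but lies outside its binding domain — allowed.
— the engineers: subject of the matrix clause; c-commands the pronoun but lies outside its binding domain — allowed.
— the interns: subject of the clause headed by 'interviewed'; c-commands the pronoun within its binding domain — blocked (Principle B).
— the musicians: subject of the clause headed by 'imagined'; c-commands the pronoun but lies outside its binding domain — allowed.

the delegates' cousins, the engineers, the musicians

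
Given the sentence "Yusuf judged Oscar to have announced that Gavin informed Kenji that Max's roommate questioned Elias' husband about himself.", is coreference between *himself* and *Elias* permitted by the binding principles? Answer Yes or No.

No

*himself* is a reflexive; Principle A requires it to be bound within its binding domain — the clause headed by 'questioned'.
— Elias: possessor inside the object DP of the clause headed by 'questioned'; does not c-command the reflexive — cannot bind it (Principle A).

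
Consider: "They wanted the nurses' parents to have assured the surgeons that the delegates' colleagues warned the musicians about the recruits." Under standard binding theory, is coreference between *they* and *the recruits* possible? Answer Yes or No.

*the recruits* is an R-expression; Principle C requires it to be free (not bound by any c-commanding expression).
— they: subject of the matrix clause; the pronoun c-commands the R-expression — coreference blocked (Principle C).

No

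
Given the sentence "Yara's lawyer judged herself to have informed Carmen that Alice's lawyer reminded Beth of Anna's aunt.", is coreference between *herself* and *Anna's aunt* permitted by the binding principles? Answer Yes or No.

*herself* is a reflexive; Principle A requires it to be bound within its binding domain — the matrix clause.
— Anna's aunt: second object of the clause headed by 'reminded'; does not c-command the reflexive — cannot bind it (Principle A).

No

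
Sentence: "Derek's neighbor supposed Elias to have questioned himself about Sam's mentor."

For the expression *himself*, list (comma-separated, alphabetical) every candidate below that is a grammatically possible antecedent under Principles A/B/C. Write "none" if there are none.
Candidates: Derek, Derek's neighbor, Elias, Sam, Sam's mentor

Elias

*himself* is a reflexive; Principle A requires it to be bound within its binding domain — the clause headed by 'questioned'.
— Derek: possessor inside the subject DP of the matrix clause; does not c-command the reflexive — cannot bind it (Principle A).
— Derek's neighbor: subject of the matrix clause; c-commands the reflexive but lies outside its binding domain — cannot bind it (Principle A).
— Elias: subject of the clause headed by 'questioned'; c-commands the reflexive within its binding domain — allowed (Principle A).
— Sam: possessor inside the second object DP of the clause headed by 'questioned'; does not c-command the reflexive — cannot bind it (Principle A).
— Sam's mentor: second object of the clause headed by 'questioned'; does not c-command the reflexive — cannot bind it (Principle A).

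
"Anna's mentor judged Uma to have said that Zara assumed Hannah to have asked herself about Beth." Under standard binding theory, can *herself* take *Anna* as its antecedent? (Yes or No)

No

*herself* is a reflexive; Principle A requires it to be bound within its binding domain — the clause headed by 'asked'.
— Anna: possessor inside the subject DP of the matrix clause; does not c-command the reflexive — cannot bind it (Principle A).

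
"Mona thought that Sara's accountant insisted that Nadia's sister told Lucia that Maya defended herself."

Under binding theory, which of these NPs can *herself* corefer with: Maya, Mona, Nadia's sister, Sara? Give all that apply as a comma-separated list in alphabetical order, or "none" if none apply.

*herself* is a reflexive; Principle A requires it to be bound within its binding domain — the clause headed by 'defended'.
— Maya: subject of the clause headed by 'defended'; c-commands the reflexive within its binding domain — allowed (Principle A).
— Mona: subject of the matrix clause; c-commands the reflexive but lies outside its binding domain — cannot bind it (Principle A).
— Nadia's sister: subject of the clause headed by 'told'; c-commands the reflexive but lies outside its binding domain — cannot bind it (Principle A).
— Sara: possessor inside the subject DP of the clause headed by 'insisted'; does not c-command the reflexive — cannot bind it (Principle A).

Maya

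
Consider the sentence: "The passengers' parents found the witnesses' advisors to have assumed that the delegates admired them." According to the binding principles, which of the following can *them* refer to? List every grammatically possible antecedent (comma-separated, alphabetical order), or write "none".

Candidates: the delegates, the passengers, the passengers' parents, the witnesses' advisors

*them* is a pronoun; Principle B requires it to be free in its binding domain — the clause headed by 'admired'.
— the delegates: subject of the clause headed by 'admired'; c-commands the pronoun within its binding domain — blocked (Principle B).
— the passengers: possessor inside the subject DP of the matrix clause; does not c-command the pronoun — Principle B does not apply; allowed.
— the passengers' parents: subject of the matrix clause; c-commands the pronoun but lies outside its binding domain — allowed.
— the witnesses' advisors: subject of the clause headed by 'assumed'; c-commands the pronoun but lies outside its binding domain — allowed.

the passengers, the passengers' parents, the witnesses' advisors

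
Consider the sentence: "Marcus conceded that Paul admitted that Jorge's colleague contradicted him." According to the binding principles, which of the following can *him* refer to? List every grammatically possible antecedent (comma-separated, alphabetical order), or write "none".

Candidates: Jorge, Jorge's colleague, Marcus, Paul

*him* is a pronoun; Principle B requires it to be free in its binding domain — the clause headed by 'contradicted'.
— Jorge: possessor inside the subject DP of the clause headed by 'contradicted'; does not c-command the pronoun — Principle B does not apply; allowed.
— Jorge's colleague: subject of the clause headed by 'contradicted'; c-commands the pronoun within its binding domain — blocked (Principle B).
— Marcus: subject of the matrix clause; c-commands the pronoun but lies outside its binding domain — allowed.
— Paul: subject of the clause headed by 'admitted'; c-commands the pronoun but lies outside its binding domain — allowed.

Jorge, Marcus, Paul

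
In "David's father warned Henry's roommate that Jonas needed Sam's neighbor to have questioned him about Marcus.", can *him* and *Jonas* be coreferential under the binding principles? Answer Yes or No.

*Jonas* is an R-expression; Principle C requires it to be free (not bound by any c-commanding expression).
— him: object of the clause headed by 'questioned'; the pronoun does not c-command the R-expression — coreference allowed.

Yes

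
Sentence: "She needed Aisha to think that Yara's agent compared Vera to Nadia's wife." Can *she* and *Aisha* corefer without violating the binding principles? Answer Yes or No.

No

*Aisha* is an R-expression; Principle C requires it to be free (not bound by any c-commanding expression).
— she: subject of the matrix clause; the pronoun c-commands the R-expression — coreference blocked (Principle C).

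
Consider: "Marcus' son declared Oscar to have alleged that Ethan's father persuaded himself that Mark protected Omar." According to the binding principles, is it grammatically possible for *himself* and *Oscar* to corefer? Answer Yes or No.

*himself* is a reflexive; Principle A requires it to be bound within its binding domain — the clause headed by 'persuaded'.
— Oscar: subject of the clause headed by 'alleged'; c-commands the reflexive but lies outside its binding domain — cannot bind it (Principle A).

No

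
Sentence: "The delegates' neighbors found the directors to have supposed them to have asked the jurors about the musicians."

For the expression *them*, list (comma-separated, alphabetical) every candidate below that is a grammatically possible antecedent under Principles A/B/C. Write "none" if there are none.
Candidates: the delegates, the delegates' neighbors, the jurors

the delegates, the delegates' neighbors

*them* is a pronoun; Principle B requires it to be free in its binding domain — the clause headed by 'supposed'.
— the delegates: possessor inside the subject DP of the matrix clause; does not c-command the pronoun — Principle B does not apply; allowed.
— the delegates' neighbors: subject of the matrix clause; c-commands the pronoun but lies outside its binding domain — allowed.
— the jurors: object of the clause headed by 'asked'; is c-commanded by the pronoun; coreference would bind this R-expression — blocked (Principle C).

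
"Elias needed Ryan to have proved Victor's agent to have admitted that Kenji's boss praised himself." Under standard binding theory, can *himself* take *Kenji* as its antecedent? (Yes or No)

No

*himself* is a reflexive; Principle A requires it to be bound within its binding domain — the clause headed by 'praised'.
— Kenji: possessor inside the subject DP of the clause headed by 'praised'; does not c-command the reflexive — cannot bind it (Principle A).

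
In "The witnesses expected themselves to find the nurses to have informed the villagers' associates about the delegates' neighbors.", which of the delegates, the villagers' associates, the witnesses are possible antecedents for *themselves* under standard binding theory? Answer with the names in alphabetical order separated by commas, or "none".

the witnesses

*themselves* is a reflexive; Principle A requires it to be bound within its binding domain — the matrix clause.
— the delegates: possessor inside the second object DP of the clause headed by 'informed'; does not c-command the reflexive — cannot bind it (Principle A).
— the villagers' associates: object of the clause headed by 'informed'; does not c-command the reflexive — cannot bind it (Principle A).
— the witnesses: subject of the matrix clause; c-commands the reflexive within its binding domain — allowed (Principle A).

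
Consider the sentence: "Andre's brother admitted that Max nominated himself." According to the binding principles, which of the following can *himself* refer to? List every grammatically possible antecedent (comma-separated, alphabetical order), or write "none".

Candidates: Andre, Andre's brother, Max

*himself* is a reflexive; Principle A requires it to be bound within its binding domain — the clause headed by 'nominated'.
— Andre: possessor inside the subject DP of the matrix clause; does not c-command the reflexive — cannot bind it (Principle A).
— Andre's brother: subject of the matrix clause; c-commands the reflexive but lies outside its binding domain — cannot bind it (Principle A).
— Max: subject of the clause headed by 'nominated'; c-commands the reflexive within its binding domain — allowed (Principle A).

Max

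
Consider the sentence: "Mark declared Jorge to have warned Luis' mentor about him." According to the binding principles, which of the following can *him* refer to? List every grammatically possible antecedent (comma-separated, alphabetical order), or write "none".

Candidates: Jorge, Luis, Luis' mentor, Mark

*him* is a pronoun; Principle B requires it to be free in its binding domain — the clause headed by 'warned'.
— Jorge: subject of the clause headed by 'warned'; c-commands the pronoun within its binding domain — blocked (Principle B).
— Luis: possessor inside the object DP of the clause headed by 'warned'; does not c-command the pronoun — Principle B does not apply; allowed.
— Luis' mentor: object of the clause headed by 'warned'; c-commands the pronoun within its binding domain — blocked (Principle B).
— Mark: subject of the matrix clause; c-commands the pronoun but lies outside its binding domain — allowed.

Luis, Mark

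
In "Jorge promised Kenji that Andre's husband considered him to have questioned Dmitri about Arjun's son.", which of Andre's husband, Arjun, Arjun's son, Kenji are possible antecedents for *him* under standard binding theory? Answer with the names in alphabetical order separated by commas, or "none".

*him* is a pronoun; Principle B requires it to be free in its binding domain — the clause headed by 'considered'.
— Andre's husband: subject of the clause headed by 'considered'; c-commands the pronoun within its binding domain — blocked (Principle B).
— Arjun: possessor inside the second object DP of the clause headed by 'questioned'; is c-commanded by the pronoun; coreference would bind this R-expression — blocked (Principle C).
— Arjun's son: second object of the clause headed by 'questioned'; is c-commanded by the pronoun; coreference would bind this R-expression — blocked (Principle C).
— Kenji: object of the matrix clause; c-commands the pronoun but lies outside its binding domain — allowed.

Kenji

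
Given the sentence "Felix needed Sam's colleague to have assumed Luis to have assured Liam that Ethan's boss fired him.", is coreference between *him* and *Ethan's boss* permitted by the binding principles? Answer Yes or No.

No

*him* is a pronoun; Principle B requires it to be free in its binding domain — the clause headed by 'fired'.
— Ethan's boss: subject of the clause headed by 'fired'; c-commands the pronoun within its binding domain — blocked (Principle B).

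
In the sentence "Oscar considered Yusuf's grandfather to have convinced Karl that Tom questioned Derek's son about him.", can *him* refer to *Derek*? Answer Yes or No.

*him* is a pronoun; Principle B requires it to be free in its binding domain — the clause headed by 'questioned'.
— Derek: possessor inside the object DP of the clause headed by 'questioned'; does not c-command the pronoun — Principle B does not apply; allowed.

Yes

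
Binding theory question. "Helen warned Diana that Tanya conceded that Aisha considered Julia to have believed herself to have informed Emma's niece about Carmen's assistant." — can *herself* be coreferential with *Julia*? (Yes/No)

*herself* is a reflexive; Principle A requires it to be bound within its binding domain — the clause headed by 'believed'.
— Julia: subject of the clause headed by 'believed'; c-commands the reflexive within its binding domain — allowed (Principle A).

Yes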